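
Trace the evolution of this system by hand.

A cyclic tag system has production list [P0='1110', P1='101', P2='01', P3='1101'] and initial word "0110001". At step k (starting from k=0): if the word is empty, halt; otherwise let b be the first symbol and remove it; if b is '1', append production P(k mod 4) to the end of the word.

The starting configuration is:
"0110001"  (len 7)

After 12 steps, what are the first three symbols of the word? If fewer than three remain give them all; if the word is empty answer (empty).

gen 0: "0110001"  (len 7)
gen 1: "110001"  (len 6)
gen 2: "10001101"  (len 8)
gen 3: "000110101"  (len 9)
gen 4: "00110101"  (len 8)
gen 5: "0110101"  (len 7)
gen 6: "110101"  (len 6)
gen 7: "1010101"  (len 7)
gen 8: "0101011101"  (len 10)
gen 9: "101011101"  (len 9)
gen 10: "01011101101"  (len 11)
gen 11: "1011101101"  (len 10)
gen 12: "0111011011101"  (len 13)

011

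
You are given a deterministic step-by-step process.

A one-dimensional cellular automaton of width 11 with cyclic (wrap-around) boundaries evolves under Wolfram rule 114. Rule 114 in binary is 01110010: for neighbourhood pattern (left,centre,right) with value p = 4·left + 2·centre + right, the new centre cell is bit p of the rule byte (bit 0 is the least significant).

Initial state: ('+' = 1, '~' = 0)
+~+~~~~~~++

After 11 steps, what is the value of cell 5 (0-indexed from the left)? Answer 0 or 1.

[0] +~+~~~~~~++
[1] ++~+~~~~+~~
[2] ~++~+~~+~++
[3] +~++~++~+~+
[4] ++~++~++~+~
[5] ~++~++~++~+
[6] +~++~++~++~
[7] ~+~++~++~++
[8] +~+~++~++~+
[9] ++~+~++~++~
[10] ~++~+~++~++
[11] +~++~+~++~+

1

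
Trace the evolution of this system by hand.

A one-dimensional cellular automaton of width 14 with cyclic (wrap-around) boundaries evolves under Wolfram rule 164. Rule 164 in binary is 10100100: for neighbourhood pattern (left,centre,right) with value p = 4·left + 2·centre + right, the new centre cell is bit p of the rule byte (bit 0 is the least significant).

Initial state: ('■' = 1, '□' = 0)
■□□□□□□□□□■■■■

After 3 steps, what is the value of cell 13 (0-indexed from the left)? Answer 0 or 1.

step 0: ■□□□□□□□□□■■■■
step 1: □□□□□□□□□□□■■■
step 2: □□□□□□□□□□□□■□
step 3: □□□□□□□□□□□□■□

0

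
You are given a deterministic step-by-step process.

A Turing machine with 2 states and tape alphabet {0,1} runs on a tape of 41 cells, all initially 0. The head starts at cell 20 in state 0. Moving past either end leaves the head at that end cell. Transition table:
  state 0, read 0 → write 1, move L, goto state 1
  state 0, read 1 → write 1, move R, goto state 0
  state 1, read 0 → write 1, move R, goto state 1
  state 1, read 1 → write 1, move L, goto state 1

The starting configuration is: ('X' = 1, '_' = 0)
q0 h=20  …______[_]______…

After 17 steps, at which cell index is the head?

15

k=0  q0 h=20  …______[_]______…
k=1  q1 h=19  …______[_]X_____…
k=2  q1 h=20  …_____X[X]______…
k=3  q1 h=19  …______[X]X_____…
k=4  q1 h=18  …______[_]XX____…
k=5  q1 h=19  …_____X[X]X_____…
k=6  q1 h=18  …______[X]XX____…
k=7  q1 h=17  …______[_]XXX___…
k=8  q1 h=18  …_____X[X]XX____…
k=9  q1 h=17  …______[X]XXX___…
k=10  q1 h=16  …______[_]XXXX__…
k=11  q1 h=17  …_____X[X]XXX___…
k=12  q1 h=16  …______[X]XXXX__…
k=13  q1 h=15  …______[_]XXXXX_…
k=14  q1 h=16  …_____X[X]XXXX__…
k=15  q1 h=15  …______[X]XXXXX_…
k=16  q1 h=14  …______[_]XXXXXX…
k=17  q1 h=15  …_____X[X]XXXXX_…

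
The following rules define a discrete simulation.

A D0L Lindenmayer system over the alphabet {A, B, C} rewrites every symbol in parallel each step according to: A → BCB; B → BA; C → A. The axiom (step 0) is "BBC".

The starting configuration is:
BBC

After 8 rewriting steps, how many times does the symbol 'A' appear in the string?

0) BBC
1) BABAA
2) BABCBBABCBBCB
3) BABCBBAABABABCBBAABABAABA
4) BABCBBAABABABCBBCBBABCBBABCBBAABABABCBBCBBABCBBABCBBCBBABCB
5) BABCBBAABABABCBBCBBABCBBABCBBAABABAABABABCBBAABABABCBBAABA…BCBBABCBBABCBBAABABAABABABCBBAABABABCBBAABABAABABABCBBAABA  (len 121)
6) BABCBBAABABABCBBCBBABCBBABCBBAABABAABABABCBBAABABABCBBAABA…ABCBBAABABABCBBCBBABCBBABCBBCBBABCBBABCBBAABABABCBBCBBABCB  (len 273)
7) BABCBBAABABABCBBCBBABCBBABCBBAABABAABABABCBBAABABABCBBAABA…BABCBBAABABABCBBAABABABCBBCBBABCBBABCBBAABABAABABABCBBAABA  (len 577)
8) BABCBBAABABABCBBCBBABCBBABCBBAABABAABABABCBBAABABABCBBAABA…ABCBBAABABABCBBCBBABCBBABCBBCBBABCBBABCBBAABABABCBBCBBABCB  (len 1275)

380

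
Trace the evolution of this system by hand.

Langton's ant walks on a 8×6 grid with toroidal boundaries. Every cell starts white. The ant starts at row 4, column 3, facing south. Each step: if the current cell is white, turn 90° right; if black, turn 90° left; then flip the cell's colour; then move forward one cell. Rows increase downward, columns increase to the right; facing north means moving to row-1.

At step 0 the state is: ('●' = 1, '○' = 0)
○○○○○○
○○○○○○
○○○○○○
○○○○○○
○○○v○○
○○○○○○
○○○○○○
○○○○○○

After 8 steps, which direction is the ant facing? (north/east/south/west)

north

t=0: ○○○○○○
○○○○○○
○○○○○○
○○○○○○
○○○v○○
○○○○○○
○○○○○○
○○○○○○
t=1: ○○○○○○
○○○○○○
○○○○○○
○○○○○○
○○<●○○
○○○○○○
○○○○○○
○○○○○○
t=2: ○○○○○○
○○○○○○
○○○○○○
○○^○○○
○○●●○○
○○○○○○
○○○○○○
○○○○○○
t=3: ○○○○○○
○○○○○○
○○○○○○
○○●>○○
○○●●○○
○○○○○○
○○○○○○
○○○○○○
t=4: ○○○○○○
○○○○○○
○○○○○○
○○●●○○
○○●v○○
○○○○○○
○○○○○○
○○○○○○
t=5: ○○○○○○
○○○○○○
○○○○○○
○○●●○○
○○●○>○
○○○○○○
○○○○○○
○○○○○○
t=6: ○○○○○○
○○○○○○
○○○○○○
○○●●○○
○○●○●○
○○○○v○
○○○○○○
○○○○○○
t=7: ○○○○○○
○○○○○○
○○○○○○
○○●●○○
○○●○●○
○○○<●○
○○○○○○
○○○○○○
t=8: ○○○○○○
○○○○○○
○○○○○○
○○●●○○
○○●^●○
○○○●●○
○○○○○○
○○○○○○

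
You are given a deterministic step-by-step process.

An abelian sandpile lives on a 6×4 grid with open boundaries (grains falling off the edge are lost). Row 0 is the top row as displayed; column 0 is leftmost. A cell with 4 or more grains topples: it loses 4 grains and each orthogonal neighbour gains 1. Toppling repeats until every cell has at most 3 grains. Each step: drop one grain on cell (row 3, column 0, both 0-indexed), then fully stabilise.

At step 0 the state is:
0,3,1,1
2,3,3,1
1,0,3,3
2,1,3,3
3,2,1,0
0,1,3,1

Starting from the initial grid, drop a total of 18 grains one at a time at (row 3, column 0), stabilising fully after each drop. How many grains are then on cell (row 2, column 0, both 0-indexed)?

1

0) 0,3,1,1
2,3,3,1
1,0,3,3
2,1,3,3
3,2,1,0
0,1,3,1
1) 0,3,1,1
2,3,3,1
1,0,3,3
3,1,3,3
3,2,1,0
0,1,3,1
2) 0,3,1,1
2,3,3,1
2,0,3,3
1,2,3,3
0,3,1,0
1,1,3,1
3) 0,3,1,1
2,3,3,1
2,0,3,3
2,2,3,3
0,3,1,0
1,1,3,1
4) 0,3,1,1
2,3,3,1
2,0,3,3
3,2,3,3
0,3,1,0
1,1,3,1
5) 0,3,1,1
2,3,3,1
3,0,3,3
0,3,3,3
1,3,1,0
1,1,3,1
6) 0,3,1,1
2,3,3,1
3,0,3,3
1,3,3,3
1,3,1,0
1,1,3,1
7) 0,3,1,1
2,3,3,1
3,0,3,3
2,3,3,3
1,3,1,0
1,1,3,1
8) 0,3,1,1
2,3,3,1
3,0,3,3
3,3,3,3
1,3,1,0
1,1,3,1
9) 2,0,3,1
0,3,1,3
2,0,3,1
2,3,2,1
3,0,3,1
1,2,3,1
10) 2,0,3,1
0,3,1,3
2,0,3,1
3,3,2,1
3,0,3,1
1,2,3,1
11) 2,0,3,1
0,3,1,3
3,1,3,1
2,0,3,1
0,2,3,1
2,2,3,1
12) 2,0,3,1
0,3,1,3
3,1,3,1
3,0,3,1
0,2,3,1
2,2,3,1
13) 2,0,3,1
1,3,1,3
0,2,3,1
1,1,3,1
1,2,3,1
2,2,3,1
14) 2,0,3,1
1,3,1,3
0,2,3,1
2,1,3,1
1,2,3,1
2,2,3,1
15) 2,0,3,1
1,3,1,3
0,2,3,1
3,1,3,1
1,2,3,1
2,2,3,1
16) 2,0,3,1
1,3,1,3
1,2,3,1
0,2,3,1
2,2,3,1
2,2,3,1
17) 2,0,3,1
1,3,1,3
1,2,3,1
1,2,3,1
2,2,3,1
2,2,3,1
18) 2,0,3,1
1,3,1,3
1,2,3,1
2,2,3,1
2,2,3,1
2,2,3,1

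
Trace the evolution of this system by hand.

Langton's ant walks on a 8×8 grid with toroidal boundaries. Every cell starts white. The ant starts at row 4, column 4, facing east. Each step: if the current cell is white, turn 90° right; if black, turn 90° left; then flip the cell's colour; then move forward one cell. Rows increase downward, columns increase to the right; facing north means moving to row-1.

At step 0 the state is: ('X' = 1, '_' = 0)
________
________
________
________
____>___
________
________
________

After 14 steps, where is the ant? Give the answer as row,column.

3,3

t=0: ________
________
________
________
____>___
________
________
________
t=1: ________
________
________
________
____X___
____v___
________
________
t=2: ________
________
________
________
____X___
___<X___
________
________
t=3: ________
________
________
________
___^X___
___XX___
________
________
t=4: ________
________
________
________
___X>___
___XX___
________
________
t=5: ________
________
________
____^___
___X____
___XX___
________
________
t=6: ________
________
________
____X>__
___X____
___XX___
________
________
t=7: ________
________
________
____XX__
___X_v__
___XX___
________
________
t=8: ________
________
________
____XX__
___X<X__
___XX___
________
________
t=9: ________
________
________
____^X__
___XXX__
___XX___
________
________
t=10: ________
________
________
___<_X__
___XXX__
___XX___
________
________
t=11: ________
________
___^____
___X_X__
___XXX__
___XX___
________
________
t=12: ________
________
___X>___
___X_X__
___XXX__
___XX___
________
________
t=13: ________
________
___XX___
___XvX__
___XXX__
___XX___
________
________
t=14: ________
________
___XX___
___<XX__
___XXX__
___XX___
________
________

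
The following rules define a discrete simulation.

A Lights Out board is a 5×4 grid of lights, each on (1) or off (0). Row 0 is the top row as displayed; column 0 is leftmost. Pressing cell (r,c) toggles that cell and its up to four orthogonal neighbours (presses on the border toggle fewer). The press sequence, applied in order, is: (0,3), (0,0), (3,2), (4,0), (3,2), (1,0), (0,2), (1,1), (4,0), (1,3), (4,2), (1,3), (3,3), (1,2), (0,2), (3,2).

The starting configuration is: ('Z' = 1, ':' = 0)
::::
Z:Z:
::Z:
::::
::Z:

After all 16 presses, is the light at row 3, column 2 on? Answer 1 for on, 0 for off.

0) ::::
Z:Z:
::Z:
::::
::Z:
1) ::ZZ
Z:ZZ
::Z:
::::
::Z:
2) ZZZZ
::ZZ
::Z:
::::
::Z:
3) ZZZZ
::ZZ
::::
:ZZZ
::::
4) ZZZZ
::ZZ
::::
ZZZZ
ZZ::
5) ZZZZ
::ZZ
::Z:
Z:::
ZZZ:
6) :ZZZ
ZZZZ
Z:Z:
Z:::
ZZZ:
7) ::::
ZZ:Z
Z:Z:
Z:::
ZZZ:
8) :Z::
::ZZ
ZZZ:
Z:::
ZZZ:
9) :Z::
::ZZ
ZZZ:
::::
::Z:
10) :Z:Z
::::
ZZZZ
::::
::Z:
11) :Z:Z
::::
ZZZZ
::Z:
:Z:Z
12) :Z::
::ZZ
ZZZ:
::Z:
:Z:Z
13) :Z::
::ZZ
ZZZZ
:::Z
:Z::
14) :ZZ:
:Z::
ZZ:Z
:::Z
:Z::
15) :::Z
:ZZ:
ZZ:Z
:::Z
:Z::
16) :::Z
:ZZ:
ZZZZ
:ZZ:
:ZZ:

1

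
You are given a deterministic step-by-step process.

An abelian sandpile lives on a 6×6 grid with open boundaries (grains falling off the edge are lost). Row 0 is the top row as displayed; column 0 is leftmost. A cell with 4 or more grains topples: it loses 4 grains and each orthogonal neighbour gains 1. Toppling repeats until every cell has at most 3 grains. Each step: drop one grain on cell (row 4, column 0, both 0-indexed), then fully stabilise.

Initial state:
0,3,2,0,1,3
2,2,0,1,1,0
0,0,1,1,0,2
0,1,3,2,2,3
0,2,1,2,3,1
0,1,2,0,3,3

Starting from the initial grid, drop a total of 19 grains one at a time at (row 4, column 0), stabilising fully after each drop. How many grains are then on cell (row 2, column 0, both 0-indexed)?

0) 0,3,2,0,1,3
2,2,0,1,1,0
0,0,1,1,0,2
0,1,3,2,2,3
0,2,1,2,3,1
0,1,2,0,3,3
1) 0,3,2,0,1,3
2,2,0,1,1,0
0,0,1,1,0,2
0,1,3,2,2,3
1,2,1,2,3,1
0,1,2,0,3,3
2) 0,3,2,0,1,3
2,2,0,1,1,0
0,0,1,1,0,2
0,1,3,2,2,3
2,2,1,2,3,1
0,1,2,0,3,3
3) 0,3,2,0,1,3
2,2,0,1,1,0
0,0,1,1,0,2
0,1,3,2,2,3
3,2,1,2,3,1
0,1,2,0,3,3
4) 0,3,2,0,1,3
2,2,0,1,1,0
0,0,1,1,0,2
1,1,3,2,2,3
0,3,1,2,3,1
1,1,2,0,3,3
5) 0,3,2,0,1,3
2,2,0,1,1,0
0,0,1,1,0,2
1,1,3,2,2,3
1,3,1,2,3,1
1,1,2,0,3,3
6) 0,3,2,0,1,3
2,2,0,1,1,0
0,0,1,1,0,2
1,1,3,2,2,3
2,3,1,2,3,1
1,1,2,0,3,3
7) 0,3,2,0,1,3
2,2,0,1,1,0
0,0,1,1,0,2
1,1,3,2,2,3
3,3,1,2,3,1
1,1,2,0,3,3
8) 0,3,2,0,1,3
2,2,0,1,1,0
0,0,1,1,0,2
2,2,3,2,2,3
1,0,2,2,3,1
2,2,2,0,3,3
9) 0,3,2,0,1,3
2,2,0,1,1,0
0,0,1,1,0,2
2,2,3,2,2,3
2,0,2,2,3,1
2,2,2,0,3,3
10) 0,3,2,0,1,3
2,2,0,1,1,0
0,0,1,1,0,2
2,2,3,2,2,3
3,0,2,2,3,1
2,2,2,0,3,3
11) 0,3,2,0,1,3
2,2,0,1,1,0
0,0,1,1,0,2
3,2,3,2,2,3
0,1,2,2,3,1
3,2,2,0,3,3
12) 0,3,2,0,1,3
2,2,0,1,1,0
0,0,1,1,0,2
3,2,3,2,2,3
1,1,2,2,3,1
3,2,2,0,3,3
13) 0,3,2,0,1,3
2,2,0,1,1,0
0,0,1,1,0,2
3,2,3,2,2,3
2,1,2,2,3,1
3,2,2,0,3,3
14) 0,3,2,0,1,3
2,2,0,1,1,0
0,0,1,1,0,2
3,2,3,2,2,3
3,1,2,2,3,1
3,2,2,0,3,3
15) 0,3,2,0,1,3
2,2,0,1,1,0
1,0,1,1,0,2
0,3,3,2,2,3
2,2,2,2,3,1
0,3,2,0,3,3
16) 0,3,2,0,1,3
2,2,0,1,1,0
1,0,1,1,0,2
0,3,3,2,2,3
3,2,2,2,3,1
0,3,2,0,3,3
17) 0,3,2,0,1,3
2,2,0,1,1,0
1,0,1,1,0,2
1,3,3,2,2,3
0,3,2,2,3,1
1,3,2,0,3,3
18) 0,3,2,0,1,3
2,2,0,1,1,0
1,0,1,1,0,2
1,3,3,2,2,3
1,3,2,2,3,1
1,3,2,0,3,3
19) 0,3,2,0,1,3
2,2,0,1,1,0
1,0,1,1,0,2
1,3,3,2,2,3
2,3,2,2,3,1
1,3,2,0,3,3

1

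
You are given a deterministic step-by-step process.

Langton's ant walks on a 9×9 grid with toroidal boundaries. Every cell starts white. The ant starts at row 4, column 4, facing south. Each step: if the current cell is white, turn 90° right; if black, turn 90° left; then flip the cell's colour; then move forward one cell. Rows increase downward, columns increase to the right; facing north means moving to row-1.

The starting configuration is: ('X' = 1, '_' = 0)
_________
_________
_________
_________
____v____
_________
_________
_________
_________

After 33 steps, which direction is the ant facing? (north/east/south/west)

west

t=0: _________
_________
_________
_________
____v____
_________
_________
_________
_________
t=1: _________
_________
_________
_________
___<X____
_________
_________
_________
_________
t=2: _________
_________
_________
___^_____
___XX____
_________
_________
_________
_________
t=3: _________
_________
_________
___X>____
___XX____
_________
_________
_________
_________
t=4: _________
_________
_________
___XX____
___Xv____
_________
_________
_________
_________
t=5: _________
_________
_________
___XX____
___X_>___
_________
_________
_________
_________
t=6: _________
_________
_________
___XX____
___X_X___
_____v___
_________
_________
_________
t=7: _________
_________
_________
___XX____
___X_X___
____<X___
_________
_________
_________
t=8: _________
_________
_________
___XX____
___X^X___
____XX___
_________
_________
_________
t=9: _________
_________
_________
___XX____
___XX>___
____XX___
_________
_________
_________
t=10: _________
_________
_________
___XX^___
___XX____
____XX___
_________
_________
_________
t=11: _________
_________
_________
___XXX>__
___XX____
____XX___
_________
_________
_________
t=12: _________
_________
_________
___XXXX__
___XX_v__
____XX___
_________
_________
_________
t=13: _________
_________
_________
___XXXX__
___XX<X__
____XX___
_________
_________
_________
t=14: _________
_________
_________
___XX^X__
___XXXX__
____XX___
_________
_________
_________
t=15: _________
_________
_________
___X<_X__
___XXXX__
____XX___
_________
_________
_________
t=16: _________
_________
_________
___X__X__
___XvXX__
____XX___
_________
_________
_________
t=17: _________
_________
_________
___X__X__
___X_>X__
____XX___
_________
_________
_________
t=18: _________
_________
_________
___X_^X__
___X__X__
____XX___
_________
_________
_________
t=19: _________
_________
_________
___X_X>__
___X__X__
____XX___
_________
_________
_________
t=20: _________
_________
______^__
___X_X___
___X__X__
____XX___
_________
_________
_________
t=21: _________
_________
______X>_
___X_X___
___X__X__
____XX___
_________
_________
_________
t=22: _________
_________
______XX_
___X_X_v_
___X__X__
____XX___
_________
_________
_________
t=23: _________
_________
______XX_
___X_X<X_
___X__X__
____XX___
_________
_________
_________
t=24: _________
_________
______^X_
___X_XXX_
___X__X__
____XX___
_________
_________
_________
t=25: _________
_________
_____<_X_
___X_XXX_
___X__X__
____XX___
_________
_________
_________
t=26: _________
_____^___
_____X_X_
___X_XXX_
___X__X__
____XX___
_________
_________
_________
t=27: _________
_____X>__
_____X_X_
___X_XXX_
___X__X__
____XX___
_________
_________
_________
t=28: _________
_____XX__
_____XvX_
___X_XXX_
___X__X__
____XX___
_________
_________
_________
t=29: _________
_____XX__
_____<XX_
___X_XXX_
___X__X__
____XX___
_________
_________
_________
t=30: _________
_____XX__
______XX_
___X_vXX_
___X__X__
____XX___
_________
_________
_________
t=31: _________
_____XX__
______XX_
___X__>X_
___X__X__
____XX___
_________
_________
_________
t=32: _________
_____XX__
______^X_
___X___X_
___X__X__
____XX___
_________
_________
_________
t=33: _________
_____XX__
_____<_X_
___X___X_
___X__X__
____XX___
_________
_________
_________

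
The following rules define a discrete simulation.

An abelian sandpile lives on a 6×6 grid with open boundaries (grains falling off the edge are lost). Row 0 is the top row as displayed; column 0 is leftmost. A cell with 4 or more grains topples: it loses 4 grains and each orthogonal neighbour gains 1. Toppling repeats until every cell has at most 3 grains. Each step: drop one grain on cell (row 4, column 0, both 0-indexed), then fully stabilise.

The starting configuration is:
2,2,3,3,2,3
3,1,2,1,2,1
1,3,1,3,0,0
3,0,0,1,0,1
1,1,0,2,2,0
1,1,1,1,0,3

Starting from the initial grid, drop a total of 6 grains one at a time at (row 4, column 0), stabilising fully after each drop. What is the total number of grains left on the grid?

step 0: 2,2,3,3,2,3
3,1,2,1,2,1
1,3,1,3,0,0
3,0,0,1,0,1
1,1,0,2,2,0
1,1,1,1,0,3
step 1: 2,2,3,3,2,3
3,1,2,1,2,1
1,3,1,3,0,0
3,0,0,1,0,1
2,1,0,2,2,0
1,1,1,1,0,3
step 2: 2,2,3,3,2,3
3,1,2,1,2,1
1,3,1,3,0,0
3,0,0,1,0,1
3,1,0,2,2,0
1,1,1,1,0,3
step 3: 2,2,3,3,2,3
3,1,2,1,2,1
2,3,1,3,0,0
0,1,0,1,0,1
1,2,0,2,2,0
2,1,1,1,0,3
step 4: 2,2,3,3,2,3
3,1,2,1,2,1
2,3,1,3,0,0
0,1,0,1,0,1
2,2,0,2,2,0
2,1,1,1,0,3
step 5: 2,2,3,3,2,3
3,1,2,1,2,1
2,3,1,3,0,0
0,1,0,1,0,1
3,2,0,2,2,0
2,1,1,1,0,3
step 6: 2,2,3,3,2,3
3,1,2,1,2,1
2,3,1,3,0,0
1,1,0,1,0,1
0,3,0,2,2,0
3,1,1,1,0,3

54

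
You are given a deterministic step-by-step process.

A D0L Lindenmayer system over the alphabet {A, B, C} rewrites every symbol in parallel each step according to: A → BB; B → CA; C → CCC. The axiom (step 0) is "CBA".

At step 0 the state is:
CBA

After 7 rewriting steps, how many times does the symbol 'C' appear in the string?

[0] CBA
[1] CCCCABB
[2] CCCCCCCCCCCCBBCACA
[3] CCCCCCCCCCCCCCCCCCCCCCCCCCCCCCCCCCCCCACACCCBBCCCBB
[4] CCCCCCCCCCCCCCCCCCCCCCCCCCCCCCCCCCCCCCCCCCCCCCCCCCCCCCCCCC…CCCCCCCCCCCCCCCCCCCCCCCCCBBCCCBBCCCCCCCCCCACACCCCCCCCCCACA  (len 144)
[5] CCCCCCCCCCCCCCCCCCCCCCCCCCCCCCCCCCCCCCCCCCCCCCCCCCCCCCCCCC…CCCCCCCCCCCCCCBBCCCBBCCCCCCCCCCCCCCCCCCCCCCCCCCCCCCBBCCCBB  (len 424)
[6] CCCCCCCCCCCCCCCCCCCCCCCCCCCCCCCCCCCCCCCCCCCCCCCCCCCCCCCCCC…CCCCCCCCCCCCCCCCCCCCCCCCCCCCCCCCCCCCCCCCCCACACCCCCCCCCCACA  (len 1260)
[7] CCCCCCCCCCCCCCCCCCCCCCCCCCCCCCCCCCCCCCCCCCCCCCCCCCCCCCCCCC…CCCCCCCCCCCCCCBBCCCBBCCCCCCCCCCCCCCCCCCCCCCCCCCCCCCBBCCCBB  (len 3764)

3740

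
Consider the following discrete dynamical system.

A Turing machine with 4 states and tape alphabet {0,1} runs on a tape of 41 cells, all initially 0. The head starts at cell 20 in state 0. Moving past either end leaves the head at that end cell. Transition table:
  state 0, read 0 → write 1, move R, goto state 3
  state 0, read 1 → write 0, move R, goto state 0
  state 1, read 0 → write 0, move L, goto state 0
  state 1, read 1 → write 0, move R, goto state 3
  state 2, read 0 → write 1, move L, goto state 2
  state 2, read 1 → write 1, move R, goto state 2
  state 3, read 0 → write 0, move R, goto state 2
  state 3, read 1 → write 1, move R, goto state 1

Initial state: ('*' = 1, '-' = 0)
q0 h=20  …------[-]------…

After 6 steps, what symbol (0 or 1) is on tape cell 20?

1

0) q0 h=20  …------[-]------…
1) q3 h=21  …-----*[-]------…
2) q2 h=22  …----*-[-]------…
3) q2 h=21  …-----*[-]*-----…
4) q2 h=20  …------[*]**----…
5) q2 h=21  …-----*[*]*-----…
6) q2 h=22  …----**[*]------…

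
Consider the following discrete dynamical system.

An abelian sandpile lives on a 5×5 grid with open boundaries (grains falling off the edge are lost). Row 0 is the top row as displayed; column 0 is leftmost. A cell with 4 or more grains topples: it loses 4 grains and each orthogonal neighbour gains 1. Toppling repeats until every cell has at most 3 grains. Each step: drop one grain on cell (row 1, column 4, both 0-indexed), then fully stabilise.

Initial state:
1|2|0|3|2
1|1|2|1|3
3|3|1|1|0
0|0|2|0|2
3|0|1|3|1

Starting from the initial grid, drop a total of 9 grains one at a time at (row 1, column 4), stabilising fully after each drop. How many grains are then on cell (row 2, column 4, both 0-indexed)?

3

gen 0: 1|2|0|3|2
1|1|2|1|3
3|3|1|1|0
0|0|2|0|2
3|0|1|3|1
gen 1: 1|2|0|3|3
1|1|2|2|0
3|3|1|1|1
0|0|2|0|2
3|0|1|3|1
gen 2: 1|2|0|3|3
1|1|2|2|1
3|3|1|1|1
0|0|2|0|2
3|0|1|3|1
gen 3: 1|2|0|3|3
1|1|2|2|2
3|3|1|1|1
0|0|2|0|2
3|0|1|3|1
gen 4: 1|2|0|3|3
1|1|2|2|3
3|3|1|1|1
0|0|2|0|2
3|0|1|3|1
gen 5: 1|2|1|1|1
1|1|3|0|2
3|3|1|2|2
0|0|2|0|2
3|0|1|3|1
gen 6: 1|2|1|1|1
1|1|3|0|3
3|3|1|2|2
0|0|2|0|2
3|0|1|3|1
gen 7: 1|2|1|1|2
1|1|3|1|0
3|3|1|2|3
0|0|2|0|2
3|0|1|3|1
gen 8: 1|2|1|1|2
1|1|3|1|1
3|3|1|2|3
0|0|2|0|2
3|0|1|3|1
gen 9: 1|2|1|1|2
1|1|3|1|2
3|3|1|2|3
0|0|2|0|2
3|0|1|3|1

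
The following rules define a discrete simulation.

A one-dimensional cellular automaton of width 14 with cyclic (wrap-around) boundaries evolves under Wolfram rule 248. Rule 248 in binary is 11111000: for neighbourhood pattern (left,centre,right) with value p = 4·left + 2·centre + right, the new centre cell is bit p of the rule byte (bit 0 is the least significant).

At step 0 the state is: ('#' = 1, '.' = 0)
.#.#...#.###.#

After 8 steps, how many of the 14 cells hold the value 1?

14

t=0: .#.#...#.###.#
t=1: #.#.#...#####.
t=2: .#.#.#..######
t=3: #.#.#.#.######
t=4: ##.#.#.#######
t=5: ###.#.########
t=6: ####.#########
t=7: ##############
t=8: ##############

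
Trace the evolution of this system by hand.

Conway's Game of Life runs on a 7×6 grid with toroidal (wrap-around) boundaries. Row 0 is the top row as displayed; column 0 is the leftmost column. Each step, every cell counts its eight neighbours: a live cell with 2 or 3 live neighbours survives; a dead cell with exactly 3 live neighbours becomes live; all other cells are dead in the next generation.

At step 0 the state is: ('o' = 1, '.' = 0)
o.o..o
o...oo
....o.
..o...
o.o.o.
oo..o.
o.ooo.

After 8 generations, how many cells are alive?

k=0  o.o..o
o...oo
....o.
..o...
o.o.o.
oo..o.
o.ooo.
k=1  ..o...
oo.oo.
...oo.
.o...o
o.o...
o...o.
..o.o.
k=2  ..o.oo
.o..oo
.o.o..
oooooo
o.....
......
.o...o
k=3  .ooo..
.o...o
......
...ooo
o.ooo.
o.....
o...oo
k=4  .ooo..
oo....
o....o
..o..o
ooo...
o.....
o.oooo
k=5  ......
.....o
.....o
..o..o
o.o..o
....o.
o...oo
k=6  o...o.
......
o...oo
.o..oo
oo.ooo
.o.oo.
....oo
k=7  ....o.
o...o.
o...o.
.oo...
.o....
.o....
o.....
k=8  ......
...oo.
o..o..
ooo...
oo....
oo....
......

11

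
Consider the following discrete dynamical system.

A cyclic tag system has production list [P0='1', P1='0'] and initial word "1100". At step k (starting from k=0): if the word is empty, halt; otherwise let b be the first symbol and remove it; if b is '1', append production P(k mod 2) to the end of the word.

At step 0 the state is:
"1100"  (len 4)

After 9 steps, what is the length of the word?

0

k=0  "1100"  (len 4)
k=1  "1001"  (len 4)
k=2  "0010"  (len 4)
k=3  "010"  (len 3)
k=4  "10"  (len 2)
k=5  "01"  (len 2)
k=6  "1"  (len 1)
k=7  "1"  (len 1)
k=8  "0"  (len 1)
k=9  (halted — word empty)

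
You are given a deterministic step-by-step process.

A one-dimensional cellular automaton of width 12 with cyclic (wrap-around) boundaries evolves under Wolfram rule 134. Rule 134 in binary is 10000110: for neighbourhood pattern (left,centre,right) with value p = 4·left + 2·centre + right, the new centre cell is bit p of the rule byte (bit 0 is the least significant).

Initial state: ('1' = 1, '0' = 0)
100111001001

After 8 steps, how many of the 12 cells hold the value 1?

5

0) 100111001001
1) 001010011010
2) 011010100010
3) 100010100110
4) 100110101000
5) 101000101001
6) 001001101010
7) 011010001010
8) 100010011010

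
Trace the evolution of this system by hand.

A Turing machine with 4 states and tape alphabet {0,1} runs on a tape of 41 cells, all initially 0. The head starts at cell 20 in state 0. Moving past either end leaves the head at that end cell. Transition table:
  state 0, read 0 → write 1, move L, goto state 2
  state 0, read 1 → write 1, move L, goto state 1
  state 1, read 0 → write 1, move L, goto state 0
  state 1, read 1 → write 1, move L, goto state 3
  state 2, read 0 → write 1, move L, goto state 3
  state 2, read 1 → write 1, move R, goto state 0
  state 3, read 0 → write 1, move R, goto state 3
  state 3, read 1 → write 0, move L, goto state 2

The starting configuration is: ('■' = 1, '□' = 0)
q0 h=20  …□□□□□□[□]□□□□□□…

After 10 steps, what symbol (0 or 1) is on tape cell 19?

1

[0] q0 h=20  …□□□□□□[□]□□□□□□…
[1] q2 h=19  …□□□□□□[□]■□□□□□…
[2] q3 h=18  …□□□□□□[□]■■□□□□…
[3] q3 h=19  …□□□□□■[■]■□□□□□…
[4] q2 h=18  …□□□□□□[■]□■□□□□…
[5] q0 h=19  …□□□□□■[□]■□□□□□…
[6] q2 h=18  …□□□□□□[■]■■□□□□…
[7] q0 h=19  …□□□□□■[■]■□□□□□…
[8] q1 h=18  …□□□□□□[■]■■□□□□…
[9] q3 h=17  …□□□□□□[□]■■■□□□…
[10] q3 h=18  …□□□□□■[■]■■□□□□…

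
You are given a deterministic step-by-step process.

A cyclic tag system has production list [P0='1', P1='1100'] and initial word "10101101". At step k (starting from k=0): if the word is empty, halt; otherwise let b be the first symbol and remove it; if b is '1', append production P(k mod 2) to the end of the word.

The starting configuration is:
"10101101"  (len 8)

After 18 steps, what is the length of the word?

17

0) "10101101"  (len 8)
1) "01011011"  (len 8)
2) "1011011"  (len 7)
3) "0110111"  (len 7)
4) "110111"  (len 6)
5) "101111"  (len 6)
6) "011111100"  (len 9)
7) "11111100"  (len 8)
8) "11111001100"  (len 11)
9) "11110011001"  (len 11)
10) "11100110011100"  (len 14)
11) "11001100111001"  (len 14)
12) "10011001110011100"  (len 17)
13) "00110011100111001"  (len 17)
14) "0110011100111001"  (len 16)
15) "110011100111001"  (len 15)
16) "100111001110011100"  (len 18)
17) "001110011100111001"  (len 18)
18) "01110011100111001"  (len 17)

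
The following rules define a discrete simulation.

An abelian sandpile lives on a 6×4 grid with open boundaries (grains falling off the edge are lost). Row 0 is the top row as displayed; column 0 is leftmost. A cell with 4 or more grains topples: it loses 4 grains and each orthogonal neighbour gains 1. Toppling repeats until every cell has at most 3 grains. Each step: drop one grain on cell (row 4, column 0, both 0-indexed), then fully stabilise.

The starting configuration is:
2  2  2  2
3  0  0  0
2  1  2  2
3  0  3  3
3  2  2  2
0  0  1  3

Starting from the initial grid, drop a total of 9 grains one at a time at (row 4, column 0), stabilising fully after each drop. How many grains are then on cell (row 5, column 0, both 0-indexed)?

0) 2  2  2  2
3  0  0  0
2  1  2  2
3  0  3  3
3  2  2  2
0  0  1  3
1) 2  2  2  2
3  0  0  0
3  1  2  2
0  1  3  3
1  3  2  2
1  0  1  3
2) 2  2  2  2
3  0  0  0
3  1  2  2
0  1  3  3
2  3  2  2
1  0  1  3
3) 2  2  2  2
3  0  0  0
3  1  2  2
0  1  3  3
3  3  2  2
1  0  1  3
4) 2  2  2  2
3  0  0  0
3  1  2  2
1  2  3  3
1  0  3  2
2  1  1  3
5) 2  2  2  2
3  0  0  0
3  1  2  2
1  2  3  3
2  0  3  2
2  1  1  3
6) 2  2  2  2
3  0  0  0
3  1  2  2
1  2  3  3
3  0  3  2
2  1  1  3
7) 2  2  2  2
3  0  0  0
3  1  2  2
2  2  3  3
0  1  3  2
3  1  1  3
8) 2  2  2  2
3  0  0  0
3  1  2  2
2  2  3  3
1  1  3  2
3  1  1  3
9) 2  2  2  2
3  0  0  0
3  1  2  2
2  2  3  3
2  1  3  2
3  1  1  3

3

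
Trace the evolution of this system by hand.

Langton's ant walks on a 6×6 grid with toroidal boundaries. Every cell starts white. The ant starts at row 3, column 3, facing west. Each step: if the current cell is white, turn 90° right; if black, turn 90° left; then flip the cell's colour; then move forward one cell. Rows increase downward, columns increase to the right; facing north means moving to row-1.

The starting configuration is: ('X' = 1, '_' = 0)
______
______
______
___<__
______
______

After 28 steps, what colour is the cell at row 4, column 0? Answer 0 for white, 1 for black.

1

t=0: ______
______
______
___<__
______
______
t=1: ______
______
___^__
___X__
______
______
t=2: ______
______
___X>_
___X__
______
______
t=3: ______
______
___XX_
___Xv_
______
______
t=4: ______
______
___XX_
___<X_
______
______
t=5: ______
______
___XX_
____X_
___v__
______
t=6: ______
______
___XX_
____X_
__<X__
______
t=7: ______
______
___XX_
__^_X_
__XX__
______
t=8: ______
______
___XX_
__X>X_
__XX__
______
t=9: ______
______
___XX_
__XXX_
__Xv__
______
t=10: ______
______
___XX_
__XXX_
__X_>_
______
t=11: ______
______
___XX_
__XXX_
__X_X_
____v_
t=12: ______
______
___XX_
__XXX_
__X_X_
___<X_
t=13: ______
______
___XX_
__XXX_
__X^X_
___XX_
t=14: ______
______
___XX_
__XXX_
__XX>_
___XX_
t=15: ______
______
___XX_
__XX^_
__XX__
___XX_
t=16: ______
______
___XX_
__X<__
__XX__
___XX_
t=17: ______
______
___XX_
__X___
__Xv__
___XX_
t=18: ______
______
___XX_
__X___
__X_>_
___XX_
t=19: ______
______
___XX_
__X___
__X_X_
___Xv_
t=20: ______
______
___XX_
__X___
__X_X_
___X_>
t=21: _____v
______
___XX_
__X___
__X_X_
___X_X
t=22: ____<X
______
___XX_
__X___
__X_X_
___X_X
t=23: ____XX
______
___XX_
__X___
__X_X_
___X^X
t=24: ____XX
______
___XX_
__X___
__X_X_
___XX>
t=25: ____XX
______
___XX_
__X___
__X_X^
___XX_
t=26: ____XX
______
___XX_
__X___
>_X_XX
___XX_
t=27: ____XX
______
___XX_
__X___
X_X_XX
v__XX_
t=28: ____XX
______
___XX_
__X___
X_X_XX
X__XX<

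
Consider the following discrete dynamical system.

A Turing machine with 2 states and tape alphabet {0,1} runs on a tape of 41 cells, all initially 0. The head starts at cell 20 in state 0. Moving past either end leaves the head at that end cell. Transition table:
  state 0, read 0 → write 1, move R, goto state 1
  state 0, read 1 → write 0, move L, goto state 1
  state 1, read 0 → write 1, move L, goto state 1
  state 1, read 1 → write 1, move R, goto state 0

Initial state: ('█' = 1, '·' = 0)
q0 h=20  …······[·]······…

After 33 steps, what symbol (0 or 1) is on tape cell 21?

1

gen 0: q0 h=20  …······[·]······…
gen 1: q1 h=21  …·····█[·]······…
gen 2: q1 h=20  …······[█]█·····…
gen 3: q0 h=21  …·····█[█]······…
gen 4: q1 h=20  …······[█]······…
gen 5: q0 h=21  …·····█[·]······…
gen 6: q1 h=22  …····██[·]······…
gen 7: q1 h=21  …·····█[█]█·····…
gen 8: q0 h=22  …····██[█]······…
gen 9: q1 h=21  …·····█[█]······…
gen 10: q0 h=22  …····██[·]······…
gen 11: q1 h=23  …···███[·]······…
gen 12: q1 h=22  …····██[█]█·····…
gen 13: q0 h=23  …···███[█]······…
gen 14: q1 h=22  …····██[█]······…
gen 15: q0 h=23  …···███[·]······…
gen 16: q1 h=24  …··████[·]······…
gen 17: q1 h=23  …···███[█]█·····…
gen 18: q0 h=24  …··████[█]······…
gen 19: q1 h=23  …···███[█]······…
gen 20: q0 h=24  …··████[·]······…
gen 21: q1 h=25  …·█████[·]······…
gen 22: q1 h=24  …··████[█]█·····…
gen 23: q0 h=25  …·█████[█]······…
gen 24: q1 h=24  …··████[█]······…
gen 25: q0 h=25  …·█████[·]······…
gen 26: q1 h=26  …██████[·]······…
gen 27: q1 h=25  …·█████[█]█·····…
gen 28: q0 h=26  …██████[█]······…
gen 29: q1 h=25  …·█████[█]······…
gen 30: q0 h=26  …██████[·]······…
gen 31: q1 h=27  …██████[·]······…
gen 32: q1 h=26  …██████[█]█·····…
gen 33: q0 h=27  …██████[█]······…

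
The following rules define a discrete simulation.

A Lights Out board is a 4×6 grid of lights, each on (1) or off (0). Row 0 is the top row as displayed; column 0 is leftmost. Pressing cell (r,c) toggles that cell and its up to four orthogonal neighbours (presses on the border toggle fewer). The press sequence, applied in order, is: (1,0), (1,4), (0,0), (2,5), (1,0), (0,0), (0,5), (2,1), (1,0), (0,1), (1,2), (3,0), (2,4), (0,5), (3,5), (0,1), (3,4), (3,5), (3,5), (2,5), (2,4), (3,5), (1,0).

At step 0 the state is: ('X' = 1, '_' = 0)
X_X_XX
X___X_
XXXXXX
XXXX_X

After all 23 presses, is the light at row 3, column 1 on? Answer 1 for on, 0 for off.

0) X_X_XX
X___X_
XXXXXX
XXXX_X
1) __X_XX
_X__X_
_XXXXX
XXXX_X
2) __X__X
_X_X_X
_XXX_X
XXXX_X
3) XXX__X
XX_X_X
_XXX_X
XXXX_X
4) XXX__X
XX_X__
_XXXX_
XXXX__
5) _XX__X
___X__
XXXXX_
XXXX__
6) X_X__X
X__X__
XXXXX_
XXXX__
7) X_X_X_
X__X_X
XXXXX_
XXXX__
8) X_X_X_
XX_X_X
___XX_
X_XX__
9) __X_X_
___X_X
X__XX_
X_XX__
10) XX__X_
_X_X_X
X__XX_
X_XX__
11) XXX_X_
__X__X
X_XXX_
X_XX__
12) XXX_X_
__X__X
__XXX_
_XXX__
13) XXX_X_
__X_XX
__X__X
_XXXX_
14) XXX__X
__X_X_
__X__X
_XXXX_
15) XXX__X
__X_X_
__X___
_XXX_X
16) _____X
_XX_X_
__X___
_XXX_X
17) _____X
_XX_X_
__X_X_
_XX_X_
18) _____X
_XX_X_
__X_XX
_XX__X
19) _____X
_XX_X_
__X_X_
_XX_X_
20) _____X
_XX_XX
__X__X
_XX_XX
21) _____X
_XX__X
__XXX_
_XX__X
22) _____X
_XX__X
__XXXX
_XX_X_
23) X____X
X_X__X
X_XXXX
_XX_X_

1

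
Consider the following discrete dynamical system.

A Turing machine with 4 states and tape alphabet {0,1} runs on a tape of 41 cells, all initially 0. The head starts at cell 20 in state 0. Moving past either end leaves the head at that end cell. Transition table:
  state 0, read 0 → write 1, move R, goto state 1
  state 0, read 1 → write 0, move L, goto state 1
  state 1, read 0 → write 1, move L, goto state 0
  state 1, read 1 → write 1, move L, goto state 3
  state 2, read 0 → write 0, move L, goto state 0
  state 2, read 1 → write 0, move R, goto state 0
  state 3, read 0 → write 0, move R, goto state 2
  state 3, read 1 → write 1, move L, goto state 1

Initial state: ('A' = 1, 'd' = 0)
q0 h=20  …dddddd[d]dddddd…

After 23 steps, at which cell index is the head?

9

0) q0 h=20  …dddddd[d]dddddd…
1) q1 h=21  …dddddA[d]dddddd…
2) q0 h=20  …dddddd[A]Addddd…
3) q1 h=19  …dddddd[d]dAdddd…
4) q0 h=18  …dddddd[d]AdAddd…
5) q1 h=19  …dddddA[A]dAdddd…
6) q3 h=18  …dddddd[A]AdAddd…
7) q1 h=17  …dddddd[d]AAdAdd…
8) q0 h=16  …dddddd[d]AAAdAd…
9) q1 h=17  …dddddA[A]AAdAdd…
10) q3 h=16  …dddddd[A]AAAdAd…
11) q1 h=15  …dddddd[d]AAAAdA…
12) q0 h=14  …dddddd[d]AAAAAd…
13) q1 h=15  …dddddA[A]AAAAdA…
14) q3 h=14  …dddddd[A]AAAAAd…
15) q1 h=13  …dddddd[d]AAAAAA…
16) q0 h=12  …dddddd[d]AAAAAA…
17) q1 h=13  …dddddA[A]AAAAAA…
18) q3 h=12  …dddddd[A]AAAAAA…
19) q1 h=11  …dddddd[d]AAAAAA…
20) q0 h=10  …dddddd[d]AAAAAA…
21) q1 h=11  …dddddA[A]AAAAAA…
22) q3 h=10  …dddddd[A]AAAAAA…
23) q1 h= 9  …dddddd[d]AAAAAA…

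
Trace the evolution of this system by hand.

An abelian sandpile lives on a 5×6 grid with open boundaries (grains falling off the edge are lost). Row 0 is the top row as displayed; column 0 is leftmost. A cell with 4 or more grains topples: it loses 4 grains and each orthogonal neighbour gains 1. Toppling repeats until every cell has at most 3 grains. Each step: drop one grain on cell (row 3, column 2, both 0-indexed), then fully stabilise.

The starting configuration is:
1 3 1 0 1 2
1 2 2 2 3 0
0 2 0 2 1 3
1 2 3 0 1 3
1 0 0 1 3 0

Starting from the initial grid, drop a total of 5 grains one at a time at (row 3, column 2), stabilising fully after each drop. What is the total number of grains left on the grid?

step 0: 1 3 1 0 1 2
1 2 2 2 3 0
0 2 0 2 1 3
1 2 3 0 1 3
1 0 0 1 3 0
step 1: 1 3 1 0 1 2
1 2 2 2 3 0
0 2 1 2 1 3
1 3 0 1 1 3
1 0 1 1 3 0
step 2: 1 3 1 0 1 2
1 2 2 2 3 0
0 2 1 2 1 3
1 3 1 1 1 3
1 0 1 1 3 0
step 3: 1 3 1 0 1 2
1 2 2 2 3 0
0 2 1 2 1 3
1 3 2 1 1 3
1 0 1 1 3 0
step 4: 1 3 1 0 1 2
1 2 2 2 3 0
0 2 1 2 1 3
1 3 3 1 1 3
1 0 1 1 3 0
step 5: 1 3 1 0 1 2
1 2 2 2 3 0
0 3 2 2 1 3
2 0 1 2 1 3
1 1 2 1 3 0

46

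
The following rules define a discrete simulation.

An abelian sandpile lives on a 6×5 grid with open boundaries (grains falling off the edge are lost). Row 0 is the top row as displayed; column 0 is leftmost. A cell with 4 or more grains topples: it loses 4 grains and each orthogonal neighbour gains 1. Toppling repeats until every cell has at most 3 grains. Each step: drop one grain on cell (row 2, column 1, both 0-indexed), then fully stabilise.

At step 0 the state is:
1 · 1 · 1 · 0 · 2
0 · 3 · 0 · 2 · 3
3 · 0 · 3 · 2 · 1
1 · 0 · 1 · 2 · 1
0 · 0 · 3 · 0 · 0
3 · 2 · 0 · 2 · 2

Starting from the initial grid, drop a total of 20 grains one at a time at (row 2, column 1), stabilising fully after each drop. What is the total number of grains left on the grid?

gen 0: 1 · 1 · 1 · 0 · 2
0 · 3 · 0 · 2 · 3
3 · 0 · 3 · 2 · 1
1 · 0 · 1 · 2 · 1
0 · 0 · 3 · 0 · 0
3 · 2 · 0 · 2 · 2
gen 1: 1 · 1 · 1 · 0 · 2
0 · 3 · 0 · 2 · 3
3 · 1 · 3 · 2 · 1
1 · 0 · 1 · 2 · 1
0 · 0 · 3 · 0 · 0
3 · 2 · 0 · 2 · 2
gen 2: 1 · 1 · 1 · 0 · 2
0 · 3 · 0 · 2 · 3
3 · 2 · 3 · 2 · 1
1 · 0 · 1 · 2 · 1
0 · 0 · 3 · 0 · 0
3 · 2 · 0 · 2 · 2
gen 3: 1 · 1 · 1 · 0 · 2
0 · 3 · 0 · 2 · 3
3 · 3 · 3 · 2 · 1
1 · 0 · 1 · 2 · 1
0 · 0 · 3 · 0 · 0
3 · 2 · 0 · 2 · 2
gen 4: 1 · 2 · 1 · 0 · 2
2 · 0 · 2 · 2 · 3
0 · 3 · 0 · 3 · 1
2 · 1 · 2 · 2 · 1
0 · 0 · 3 · 0 · 0
3 · 2 · 0 · 2 · 2
gen 5: 1 · 2 · 1 · 0 · 2
2 · 1 · 2 · 2 · 3
1 · 0 · 1 · 3 · 1
2 · 2 · 2 · 2 · 1
0 · 0 · 3 · 0 · 0
3 · 2 · 0 · 2 · 2
gen 6: 1 · 2 · 1 · 0 · 2
2 · 1 · 2 · 2 · 3
1 · 1 · 1 · 3 · 1
2 · 2 · 2 · 2 · 1
0 · 0 · 3 · 0 · 0
3 · 2 · 0 · 2 · 2
gen 7: 1 · 2 · 1 · 0 · 2
2 · 1 · 2 · 2 · 3
1 · 2 · 1 · 3 · 1
2 · 2 · 2 · 2 · 1
0 · 0 · 3 · 0 · 0
3 · 2 · 0 · 2 · 2
gen 8: 1 · 2 · 1 · 0 · 2
2 · 1 · 2 · 2 · 3
1 · 3 · 1 · 3 · 1
2 · 2 · 2 · 2 · 1
0 · 0 · 3 · 0 · 0
3 · 2 · 0 · 2 · 2
gen 9: 1 · 2 · 1 · 0 · 2
2 · 2 · 2 · 2 · 3
2 · 0 · 2 · 3 · 1
2 · 3 · 2 · 2 · 1
0 · 0 · 3 · 0 · 0
3 · 2 · 0 · 2 · 2
gen 10: 1 · 2 · 1 · 0 · 2
2 · 2 · 2 · 2 · 3
2 · 1 · 2 · 3 · 1
2 · 3 · 2 · 2 · 1
0 · 0 · 3 · 0 · 0
3 · 2 · 0 · 2 · 2
gen 11: 1 · 2 · 1 · 0 · 2
2 · 2 · 2 · 2 · 3
2 · 2 · 2 · 3 · 1
2 · 3 · 2 · 2 · 1
0 · 0 · 3 · 0 · 0
3 · 2 · 0 · 2 · 2
gen 12: 1 · 2 · 1 · 0 · 2
2 · 2 · 2 · 2 · 3
2 · 3 · 2 · 3 · 1
2 · 3 · 2 · 2 · 1
0 · 0 · 3 · 0 · 0
3 · 2 · 0 · 2 · 2
gen 13: 1 · 2 · 1 · 0 · 2
2 · 3 · 2 · 2 · 3
3 · 1 · 3 · 3 · 1
3 · 0 · 3 · 2 · 1
0 · 1 · 3 · 0 · 0
3 · 2 · 0 · 2 · 2
gen 14: 1 · 2 · 1 · 0 · 2
2 · 3 · 2 · 2 · 3
3 · 2 · 3 · 3 · 1
3 · 0 · 3 · 2 · 1
0 · 1 · 3 · 0 · 0
3 · 2 · 0 · 2 · 2
gen 15: 1 · 2 · 1 · 0 · 2
2 · 3 · 2 · 2 · 3
3 · 3 · 3 · 3 · 1
3 · 0 · 3 · 2 · 1
0 · 1 · 3 · 0 · 0
3 · 2 · 0 · 2 · 2
gen 16: 2 · 3 · 2 · 1 · 3
0 · 2 · 1 · 1 · 0
2 · 3 · 3 · 2 · 3
0 · 3 · 2 · 0 · 2
1 · 2 · 0 · 2 · 0
3 · 2 · 1 · 2 · 2
gen 17: 2 · 3 · 2 · 1 · 3
0 · 3 · 2 · 1 · 0
3 · 2 · 1 · 3 · 3
1 · 1 · 0 · 1 · 2
1 · 3 · 1 · 2 · 0
3 · 2 · 1 · 2 · 2
gen 18: 2 · 3 · 2 · 1 · 3
0 · 3 · 2 · 1 · 0
3 · 3 · 1 · 3 · 3
1 · 1 · 0 · 1 · 2
1 · 3 · 1 · 2 · 0
3 · 2 · 1 · 2 · 2
gen 19: 3 · 0 · 3 · 1 · 3
2 · 1 · 3 · 1 · 0
0 · 2 · 2 · 3 · 3
2 · 2 · 0 · 1 · 2
1 · 3 · 1 · 2 · 0
3 · 2 · 1 · 2 · 2
gen 20: 3 · 0 · 3 · 1 · 3
2 · 1 · 3 · 1 · 0
0 · 3 · 2 · 3 · 3
2 · 2 · 0 · 1 · 2
1 · 3 · 1 · 2 · 0
3 · 2 · 1 · 2 · 2

52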